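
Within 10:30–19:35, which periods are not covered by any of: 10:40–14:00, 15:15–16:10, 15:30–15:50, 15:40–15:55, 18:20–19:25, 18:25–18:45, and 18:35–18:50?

Covered (merged): 10:40–14:00, 15:15–16:10, 18:20–19:25.
Uncovered inside 10:30–19:35: 10:30–10:40, 14:00–15:15, 16:10–18:20, 19:25–19:35.

10:30–10:40, 14:00–15:15, 16:10–18:20, 19:25–19:35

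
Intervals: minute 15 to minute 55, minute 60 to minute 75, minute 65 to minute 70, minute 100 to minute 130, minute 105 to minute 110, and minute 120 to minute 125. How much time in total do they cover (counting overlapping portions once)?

85 minutes

Merged: minute 15 to minute 55, minute 60 to minute 75, minute 100 to minute 130.
Lengths: 40 minutes + 15 minutes + 30 minutes = 85 minutes.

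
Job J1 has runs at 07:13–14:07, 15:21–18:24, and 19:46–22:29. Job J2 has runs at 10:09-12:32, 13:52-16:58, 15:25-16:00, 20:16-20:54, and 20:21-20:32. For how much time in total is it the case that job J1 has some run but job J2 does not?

B, merged: 10:09-12:32, 13:52-16:58, 20:16-20:54.
A \ B = 07:13-10:09, 12:32-13:52, 16:58-18:24, 19:46-20:16, 20:54-22:29.
Total: 2 h 56 min + 1 h 20 min + 1 h 26 min + 30 min + 1 h 35 min = 7 h 47 min.

7 h 47 min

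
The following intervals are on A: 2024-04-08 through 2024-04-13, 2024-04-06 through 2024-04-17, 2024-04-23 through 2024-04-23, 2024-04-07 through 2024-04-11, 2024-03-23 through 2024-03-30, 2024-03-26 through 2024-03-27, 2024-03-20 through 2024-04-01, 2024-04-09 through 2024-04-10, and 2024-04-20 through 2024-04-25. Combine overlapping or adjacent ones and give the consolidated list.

2024-03-20 through 2024-04-01, 2024-04-06 through 2024-04-17, 2024-04-20 through 2024-04-25

Sort by start: 2024-03-20 through 2024-04-01, 2024-03-23 through 2024-03-30, 2024-03-26 through 2024-03-27, 2024-04-06 through 2024-04-17, 2024-04-07 through 2024-04-11, 2024-04-08 through 2024-04-13, 2024-04-09 through 2024-04-10, 2024-04-20 through 2024-04-25, 2024-04-23 through 2024-04-23.
2024-03-23 through 2024-03-30 overlaps/touches 2024-03-20 through 2024-04-01 → extend to 2024-03-20 through 2024-04-01.
2024-03-26 through 2024-03-27 overlaps/touches 2024-03-20 through 2024-04-01 → extend to 2024-03-20 through 2024-04-01.
2024-04-06 through 2024-04-17 is disjoint → start new block.
2024-04-07 through 2024-04-11 overlaps/touches 2024-04-06 through 2024-04-17 → extend to 2024-04-06 through 2024-04-17.
2024-04-08 through 2024-04-13 overlaps/touches 2024-04-06 through 2024-04-17 → extend to 2024-04-06 through 2024-04-17.
2024-04-09 through 2024-04-10 overlaps/touches 2024-04-06 through 2024-04-17 → extend to 2024-04-06 through 2024-04-17.
2024-04-20 through 2024-04-25 is disjoint → start new block.
2024-04-23 through 2024-04-23 overlaps/touches 2024-04-20 through 2024-04-25 → extend to 2024-04-20 through 2024-04-25.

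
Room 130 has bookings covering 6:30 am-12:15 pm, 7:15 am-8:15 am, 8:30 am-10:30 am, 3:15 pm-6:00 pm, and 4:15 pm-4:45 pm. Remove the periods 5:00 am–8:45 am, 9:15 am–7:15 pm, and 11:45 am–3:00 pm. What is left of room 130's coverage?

A, merged: 6:30 am–12:15 pm, 3:15 pm–6:00 pm.
B, merged: 5:00 am–8:45 am, 9:15 am–7:15 pm.
6:30 am–12:15 pm \ B = 8:45 am–9:15 am.
3:15 pm–6:00 pm: entirely removed.

8:45 am–9:15 am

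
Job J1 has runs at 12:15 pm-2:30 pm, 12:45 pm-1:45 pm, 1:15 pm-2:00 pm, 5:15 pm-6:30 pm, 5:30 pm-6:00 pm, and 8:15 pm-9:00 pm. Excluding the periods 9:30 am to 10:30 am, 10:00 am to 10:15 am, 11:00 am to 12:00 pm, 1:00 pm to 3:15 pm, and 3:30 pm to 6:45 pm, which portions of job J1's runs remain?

12:15 pm-1:00 pm, 8:15 pm-9:00 pm

First set merges to 12:15 pm-2:30 pm, 5:15 pm-6:30 pm, 8:15 pm-9:00 pm.
Second set merges to 9:30 am-10:30 am, 11:00 am-12:00 pm, 1:00 pm-3:15 pm, 3:30 pm-6:45 pm.
12:15 pm-2:30 pm with B removed leaves 12:15 pm-1:00 pm.
5:15 pm-6:30 pm lies entirely inside B → drops out.
8:15 pm-9:00 pm is untouched.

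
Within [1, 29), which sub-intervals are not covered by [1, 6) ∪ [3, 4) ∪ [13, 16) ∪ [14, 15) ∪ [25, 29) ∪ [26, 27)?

After merging, the occupied span is [1, 6), [13, 16), [25, 29).
Complement within [1, 29): [6, 13), [16, 25).

[6, 13) ∪ [16, 25)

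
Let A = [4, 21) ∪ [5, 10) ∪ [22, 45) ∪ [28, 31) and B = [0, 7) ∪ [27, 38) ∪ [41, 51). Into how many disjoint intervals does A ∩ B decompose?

First set merges to [4, 21), [22, 45).
A ∩ B = [4, 7), [27, 38), [41, 45).
That is 3 disjoint pieces.

3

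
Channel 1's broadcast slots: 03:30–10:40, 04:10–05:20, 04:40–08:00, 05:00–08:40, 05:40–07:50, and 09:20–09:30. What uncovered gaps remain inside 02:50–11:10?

Covered (merged): 03:30–10:40.
Gaps within 02:50–11:10: 02:50–03:30, 10:40–11:10.

02:50–03:30, 10:40–11:10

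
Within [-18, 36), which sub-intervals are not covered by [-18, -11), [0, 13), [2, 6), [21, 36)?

Covered (merged): [-18, -11), [0, 13), [21, 36).
Uncovered inside [-18, 36): [-11, 0), [13, 21).

[-11, 0) ∪ [13, 21)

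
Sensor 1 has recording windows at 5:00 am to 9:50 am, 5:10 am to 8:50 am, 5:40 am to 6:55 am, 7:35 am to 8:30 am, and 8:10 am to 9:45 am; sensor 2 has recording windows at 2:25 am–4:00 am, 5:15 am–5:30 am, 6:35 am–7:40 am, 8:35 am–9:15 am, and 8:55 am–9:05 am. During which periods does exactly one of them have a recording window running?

First set merges to 5:00 am-9:50 am.
Second set merges to 2:25 am-4:00 am, 5:15 am-5:30 am, 6:35 am-7:40 am, 8:35 am-9:15 am.
A but not B: 5:00 am-5:15 am, 5:30 am-6:35 am, 7:40 am-8:35 am, 9:15 am-9:50 am.
B but not A: 2:25 am-4:00 am.
Combining gives A △ B.

2:25 am-4:00 am, 5:00 am-5:15 am, 5:30 am-6:35 am, 7:40 am-8:35 am, 9:15 am-9:50 am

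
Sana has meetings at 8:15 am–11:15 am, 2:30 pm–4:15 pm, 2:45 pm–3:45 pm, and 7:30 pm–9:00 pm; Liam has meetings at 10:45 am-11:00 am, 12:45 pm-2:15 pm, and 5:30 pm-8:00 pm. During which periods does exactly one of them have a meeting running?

First set merges to 8:15 am–11:15 am, 2:30 pm–4:15 pm, 7:30 pm–9:00 pm.
A \ B = 8:15 am–10:45 am, 11:00 am–11:15 am, 2:30 pm–4:15 pm, 8:00 pm–9:00 pm.
B \ A = 12:45 pm–2:15 pm, 5:30 pm–7:30 pm.
Union of the two gives the symmetric difference.

8:15 am–10:45 am, 11:00 am–11:15 am, 12:45 pm–2:15 pm, 2:30 pm–4:15 pm, 5:30 pm–7:30 pm, 8:00 pm–9:00 pm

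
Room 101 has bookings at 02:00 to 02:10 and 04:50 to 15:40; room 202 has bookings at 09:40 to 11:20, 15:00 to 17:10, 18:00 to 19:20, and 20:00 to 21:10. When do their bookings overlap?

02:00–02:10 falls entirely outside B.
04:50–15:40 overlaps B on 09:40–11:20, 15:00–15:40.

09:40–11:20, 15:00–15:40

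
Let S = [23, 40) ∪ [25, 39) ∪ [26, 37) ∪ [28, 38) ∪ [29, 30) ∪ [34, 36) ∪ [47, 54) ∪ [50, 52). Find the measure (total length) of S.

24

Merged: [23, 40), [47, 54).
Lengths: 17 + 7 = 24.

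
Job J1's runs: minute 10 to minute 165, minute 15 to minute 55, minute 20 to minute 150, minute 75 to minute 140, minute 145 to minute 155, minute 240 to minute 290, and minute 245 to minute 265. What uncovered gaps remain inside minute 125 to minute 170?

Covered (merged): minute 10 to minute 165, minute 240 to minute 290.
Gaps within minute 125 to minute 170: minute 165 to minute 170.

minute 165 to minute 170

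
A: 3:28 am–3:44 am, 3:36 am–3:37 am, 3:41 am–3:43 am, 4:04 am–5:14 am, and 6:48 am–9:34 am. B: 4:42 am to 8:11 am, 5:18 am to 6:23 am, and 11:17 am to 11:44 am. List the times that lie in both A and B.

4:42 am-5:14 am, 6:48 am-8:11 am

Merge the first list: 3:28 am-3:44 am, 4:04 am-5:14 am, 6:48 am-9:34 am.
Merge the second list: 4:42 am-8:11 am, 11:17 am-11:44 am.
3:28 am-3:44 am: no overlap with the second set.
4:04 am-5:14 am meets the second set on 4:42 am-5:14 am.
6:48 am-9:34 am meets the second set on 6:48 am-8:11 am.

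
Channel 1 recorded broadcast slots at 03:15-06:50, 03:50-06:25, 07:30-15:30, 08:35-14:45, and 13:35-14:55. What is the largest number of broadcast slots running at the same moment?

3

Sweep endpoints in order; track running count of active intervals.
Peak of 3 reached at 13:35.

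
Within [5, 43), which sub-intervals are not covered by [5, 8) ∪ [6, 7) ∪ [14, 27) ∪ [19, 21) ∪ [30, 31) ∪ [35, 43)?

[8, 14) ∪ [27, 30) ∪ [31, 35)

After merging, the occupied span is [5, 8), [14, 27), [30, 31), [35, 43).
Complement within [5, 43): [8, 14), [27, 30), [31, 35).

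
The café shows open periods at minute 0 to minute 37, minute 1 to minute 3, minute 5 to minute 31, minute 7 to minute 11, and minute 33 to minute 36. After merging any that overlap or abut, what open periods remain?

minute 0 to minute 37

minute 1 to minute 3 overlaps/touches minute 0 to minute 37 → extend to minute 0 to minute 37.
minute 5 to minute 31 overlaps/touches minute 0 to minute 37 → extend to minute 0 to minute 37.
minute 7 to minute 11 overlaps/touches minute 0 to minute 37 → extend to minute 0 to minute 37.
minute 33 to minute 36 overlaps/touches minute 0 to minute 37 → extend to minute 0 to minute 37.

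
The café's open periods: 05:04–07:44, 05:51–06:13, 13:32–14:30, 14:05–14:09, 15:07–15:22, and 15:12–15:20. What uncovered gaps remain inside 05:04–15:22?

07:44–13:32, 14:30–15:07

The merged coverage is 05:04–07:44, 13:32–14:30, 15:07–15:22.
Gaps within 05:04–15:22: 07:44–13:32, 14:30–15:07.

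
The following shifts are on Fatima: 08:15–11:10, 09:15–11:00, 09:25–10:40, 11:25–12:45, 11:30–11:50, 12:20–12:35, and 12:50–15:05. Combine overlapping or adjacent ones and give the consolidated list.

09:15-11:00 overlaps/touches 08:15-11:10 → extend to 08:15-11:10.
09:25-10:40 overlaps/touches 08:15-11:10 → extend to 08:15-11:10.
11:25-12:45 is disjoint → start new block.
11:30-11:50 overlaps/touches 11:25-12:45 → extend to 11:25-12:45.
12:20-12:35 overlaps/touches 11:25-12:45 → extend to 11:25-12:45.
12:50-15:05 is disjoint → start new block.

08:15-11:10, 11:25-12:45, 12:50-15:05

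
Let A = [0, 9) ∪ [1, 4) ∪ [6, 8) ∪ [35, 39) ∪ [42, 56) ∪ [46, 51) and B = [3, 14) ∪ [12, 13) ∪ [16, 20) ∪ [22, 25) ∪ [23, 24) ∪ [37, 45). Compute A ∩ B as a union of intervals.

[3, 9) ∪ [37, 39) ∪ [42, 45)

Merge the first list: [0, 9), [35, 39), [42, 56).
Merge the second list: [3, 14), [16, 20), [22, 25), [37, 45).
[0, 9) overlaps B on [3, 9).
[35, 39) overlaps B on [37, 39).
[42, 56) overlaps B on [42, 45).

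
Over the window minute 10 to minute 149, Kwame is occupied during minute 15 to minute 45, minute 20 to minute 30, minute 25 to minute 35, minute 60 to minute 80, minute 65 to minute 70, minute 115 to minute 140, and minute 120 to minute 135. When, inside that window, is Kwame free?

minute 10 to minute 15, minute 45 to minute 60, minute 80 to minute 115, minute 140 to minute 149

After merging, the occupied span is minute 15 to minute 45, minute 60 to minute 80, minute 115 to minute 140.
Complement within minute 10 to minute 149: minute 10 to minute 15, minute 45 to minute 60, minute 80 to minute 115, minute 140 to minute 149.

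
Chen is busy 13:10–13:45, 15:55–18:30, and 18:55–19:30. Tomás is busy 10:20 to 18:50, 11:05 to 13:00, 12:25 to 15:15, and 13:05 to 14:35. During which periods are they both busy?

13:10–13:45, 15:55–18:30

B, merged: 10:20–18:50.
13:10–13:45 overlaps B on 13:10–13:45.
15:55–18:30 overlaps B on 15:55–18:30.
18:55–19:30 falls entirely outside B.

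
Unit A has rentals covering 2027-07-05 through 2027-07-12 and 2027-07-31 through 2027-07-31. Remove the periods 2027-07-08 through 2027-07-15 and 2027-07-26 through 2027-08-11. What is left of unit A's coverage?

2027-07-05 through 2027-07-07

2027-07-05 through 2027-07-12 \ B = 2027-07-05 through 2027-07-07.
2027-07-31 through 2027-07-31: entirely removed.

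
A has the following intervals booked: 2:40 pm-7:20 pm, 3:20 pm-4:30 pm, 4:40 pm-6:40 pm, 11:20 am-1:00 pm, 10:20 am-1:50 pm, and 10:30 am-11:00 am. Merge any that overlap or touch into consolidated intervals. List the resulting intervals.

Sort by start: 10:20 am-1:50 pm, 10:30 am-11:00 am, 11:20 am-1:00 pm, 2:40 pm-7:20 pm, 3:20 pm-4:30 pm, 4:40 pm-6:40 pm.
10:30 am-11:00 am overlaps/touches 10:20 am-1:50 pm → extend to 10:20 am-1:50 pm.
11:20 am-1:00 pm overlaps/touches 10:20 am-1:50 pm → extend to 10:20 am-1:50 pm.
2:40 pm-7:20 pm is disjoint → start new block.
3:20 pm-4:30 pm overlaps/touches 2:40 pm-7:20 pm → extend to 2:40 pm-7:20 pm.
4:40 pm-6:40 pm overlaps/touches 2:40 pm-7:20 pm → extend to 2:40 pm-7:20 pm.

10:20 am-1:50 pm, 2:40 pm-7:20 pm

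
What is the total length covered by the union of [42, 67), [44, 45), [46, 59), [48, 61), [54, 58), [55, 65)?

25

Merged: [42, 67).
Length: 25.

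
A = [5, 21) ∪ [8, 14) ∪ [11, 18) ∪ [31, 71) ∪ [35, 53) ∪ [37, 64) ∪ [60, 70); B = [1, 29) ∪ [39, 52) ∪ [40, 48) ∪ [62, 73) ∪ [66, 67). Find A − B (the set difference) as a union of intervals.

First set merges to [5, 21), [31, 71).
Second set merges to [1, 29), [39, 52), [62, 73).
[5, 21) lies entirely inside B → drops out.
[31, 71) with B removed leaves [31, 39), [52, 62).

[31, 39) ∪ [52, 62)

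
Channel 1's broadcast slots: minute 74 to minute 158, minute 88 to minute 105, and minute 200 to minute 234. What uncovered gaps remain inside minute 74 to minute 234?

The merged coverage is minute 74 to minute 158, minute 200 to minute 234.
Complement within minute 74 to minute 234: minute 158 to minute 200.

minute 158 to minute 200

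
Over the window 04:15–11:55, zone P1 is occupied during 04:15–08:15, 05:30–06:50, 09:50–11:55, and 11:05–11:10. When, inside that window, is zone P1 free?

The merged coverage is 04:15–08:15, 09:50–11:55.
Gaps within 04:15–11:55: 08:15–09:50.

08:15–09:50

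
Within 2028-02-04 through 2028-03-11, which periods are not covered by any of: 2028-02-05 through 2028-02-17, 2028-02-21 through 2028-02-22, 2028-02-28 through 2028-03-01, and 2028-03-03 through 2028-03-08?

2028-02-04 through 2028-02-04, 2028-02-18 through 2028-02-20, 2028-02-23 through 2028-02-27, 2028-03-02 through 2028-03-02, 2028-03-09 through 2028-03-11

The merged coverage is 2028-02-05 through 2028-02-17, 2028-02-21 through 2028-02-22, 2028-02-28 through 2028-03-01, 2028-03-03 through 2028-03-08.
Gaps within 2028-02-04 through 2028-03-11: 2028-02-04 through 2028-02-04, 2028-02-18 through 2028-02-20, 2028-02-23 through 2028-02-27, 2028-03-02 through 2028-03-02, 2028-03-09 through 2028-03-11.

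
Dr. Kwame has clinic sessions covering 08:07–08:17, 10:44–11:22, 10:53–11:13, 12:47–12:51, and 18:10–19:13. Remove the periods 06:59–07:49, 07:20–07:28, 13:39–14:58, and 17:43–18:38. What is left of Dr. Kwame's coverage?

08:07-08:17, 10:44-11:22, 12:47-12:51, 18:38-19:13

A, merged: 08:07-08:17, 10:44-11:22, 12:47-12:51, 18:10-19:13.
B, merged: 06:59-07:49, 13:39-14:58, 17:43-18:38.
08:07-08:17: no B overlap → unchanged.
10:44-11:22: no B overlap → unchanged.
12:47-12:51: no B overlap → unchanged.
18:10-19:13 minus B → 18:38-19:13.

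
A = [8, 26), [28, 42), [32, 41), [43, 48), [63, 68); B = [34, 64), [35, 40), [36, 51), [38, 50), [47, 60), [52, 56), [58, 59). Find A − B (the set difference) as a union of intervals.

[8, 26) ∪ [28, 34) ∪ [64, 68)

A, merged: [8, 26), [28, 42), [43, 48), [63, 68).
B, merged: [34, 64).
[8, 26): nothing removed.
[28, 42) \ B = [28, 34).
[43, 48): entirely removed.
[63, 68) \ B = [64, 68).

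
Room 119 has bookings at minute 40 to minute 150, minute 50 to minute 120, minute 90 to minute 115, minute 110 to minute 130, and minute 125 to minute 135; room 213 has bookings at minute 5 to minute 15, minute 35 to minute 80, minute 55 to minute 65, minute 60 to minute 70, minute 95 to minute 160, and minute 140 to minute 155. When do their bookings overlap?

minute 40 to minute 80, minute 95 to minute 150

First set merges to minute 40 to minute 150.
Second set merges to minute 5 to minute 15, minute 35 to minute 80, minute 95 to minute 160.
minute 40 to minute 150 ∩ B → minute 40 to minute 80, minute 95 to minute 150.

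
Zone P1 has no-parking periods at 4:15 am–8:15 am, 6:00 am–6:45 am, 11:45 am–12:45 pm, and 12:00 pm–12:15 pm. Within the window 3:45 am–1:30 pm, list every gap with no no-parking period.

The merged coverage is 4:15 am-8:15 am, 11:45 am-12:45 pm.
Complement within 3:45 am-1:30 pm: 3:45 am-4:15 am, 8:15 am-11:45 am, 12:45 pm-1:30 pm.

3:45 am-4:15 am, 8:15 am-11:45 am, 12:45 pm-1:30 pm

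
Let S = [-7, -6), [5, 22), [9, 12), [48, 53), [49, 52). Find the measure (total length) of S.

23

Merged: [-7, -6), [5, 22), [48, 53).
Lengths: 1 + 17 + 5 = 23.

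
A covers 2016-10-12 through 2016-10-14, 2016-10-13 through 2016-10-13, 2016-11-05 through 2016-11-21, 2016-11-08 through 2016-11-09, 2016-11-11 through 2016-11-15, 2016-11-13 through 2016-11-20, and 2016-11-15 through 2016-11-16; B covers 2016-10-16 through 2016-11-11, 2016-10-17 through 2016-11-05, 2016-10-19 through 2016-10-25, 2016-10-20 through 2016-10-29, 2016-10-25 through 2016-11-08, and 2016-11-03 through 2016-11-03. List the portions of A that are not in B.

A, merged: 2016-10-12 through 2016-10-14, 2016-11-05 through 2016-11-21.
B, merged: 2016-10-16 through 2016-11-11.
2016-10-12 through 2016-10-14: no B overlap → unchanged.
2016-11-05 through 2016-11-21 minus B → 2016-11-12 through 2016-11-21.

2016-10-12 through 2016-10-14, 2016-11-12 through 2016-11-21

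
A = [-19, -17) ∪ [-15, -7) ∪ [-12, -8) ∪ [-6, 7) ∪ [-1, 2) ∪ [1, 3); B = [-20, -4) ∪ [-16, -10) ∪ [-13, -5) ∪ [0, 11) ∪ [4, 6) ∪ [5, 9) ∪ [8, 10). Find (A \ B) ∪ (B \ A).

[-20, -19) ∪ [-17, -15) ∪ [-7, -6) ∪ [-4, 0) ∪ [7, 11)

Merge the first list: [-19, -17), [-15, -7), [-6, 7).
Merge the second list: [-20, -4), [0, 11).
Only in the first: [-4, 0).
Only in the second: [-20, -19), [-17, -15), [-7, -6), [7, 11).
Together these are the periods covered by exactly one.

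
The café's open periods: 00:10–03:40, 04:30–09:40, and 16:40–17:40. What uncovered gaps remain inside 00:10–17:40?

03:40-04:30, 09:40-16:40

Covered (merged): 00:10-03:40, 04:30-09:40, 16:40-17:40.
Complement within 00:10-17:40: 03:40-04:30, 09:40-16:40.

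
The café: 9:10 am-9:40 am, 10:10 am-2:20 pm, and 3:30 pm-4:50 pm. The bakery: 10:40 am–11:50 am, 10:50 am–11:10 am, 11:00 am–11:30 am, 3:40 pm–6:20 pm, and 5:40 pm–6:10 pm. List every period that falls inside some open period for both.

10:40 am–11:50 am, 3:40 pm–4:50 pm

B, merged: 10:40 am–11:50 am, 3:40 pm–6:20 pm.
9:10 am–9:40 am falls entirely outside B.
10:10 am–2:20 pm overlaps B on 10:40 am–11:50 am.
3:30 pm–4:50 pm overlaps B on 3:40 pm–4:50 pm.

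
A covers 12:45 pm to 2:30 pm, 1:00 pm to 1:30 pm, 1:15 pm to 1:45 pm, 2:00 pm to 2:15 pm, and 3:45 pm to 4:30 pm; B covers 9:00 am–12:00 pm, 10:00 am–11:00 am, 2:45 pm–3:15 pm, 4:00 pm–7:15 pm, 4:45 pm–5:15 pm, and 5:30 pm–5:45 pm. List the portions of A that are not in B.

12:45 pm–2:30 pm, 3:45 pm–4:00 pm

A, merged: 12:45 pm–2:30 pm, 3:45 pm–4:30 pm.
B, merged: 9:00 am–12:00 pm, 2:45 pm–3:15 pm, 4:00 pm–7:15 pm.
12:45 pm–2:30 pm: no B overlap → unchanged.
3:45 pm–4:30 pm minus B → 3:45 pm–4:00 pm.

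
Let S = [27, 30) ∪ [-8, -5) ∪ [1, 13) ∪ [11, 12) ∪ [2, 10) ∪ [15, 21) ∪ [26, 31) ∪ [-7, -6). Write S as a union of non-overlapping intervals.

Sort by start: [-8, -5), [-7, -6), [1, 13), [2, 10), [11, 12), [15, 21), [26, 31), [27, 30).
[-7, -6) overlaps/touches [-8, -5) → extend to [-8, -5).
[1, 13) is disjoint → start new block.
[2, 10) overlaps/touches [1, 13) → extend to [1, 13).
[11, 12) overlaps/touches [1, 13) → extend to [1, 13).
[15, 21) is disjoint → start new block.
[26, 31) is disjoint → start new block.
[27, 30) overlaps/touches [26, 31) → extend to [26, 31).

[-8, -5) ∪ [1, 13) ∪ [15, 21) ∪ [26, 31)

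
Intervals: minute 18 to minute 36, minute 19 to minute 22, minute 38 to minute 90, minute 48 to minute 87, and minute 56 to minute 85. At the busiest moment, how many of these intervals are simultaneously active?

3

Walk the sorted start/end points keeping a running depth.
The depth first hits 3 at minute 56.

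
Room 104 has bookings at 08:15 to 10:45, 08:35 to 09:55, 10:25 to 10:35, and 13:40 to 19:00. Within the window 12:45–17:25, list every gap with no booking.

Covered (merged): 08:15–10:45, 13:40–19:00.
Uncovered inside 12:45–17:25: 12:45–13:40.

12:45–13:40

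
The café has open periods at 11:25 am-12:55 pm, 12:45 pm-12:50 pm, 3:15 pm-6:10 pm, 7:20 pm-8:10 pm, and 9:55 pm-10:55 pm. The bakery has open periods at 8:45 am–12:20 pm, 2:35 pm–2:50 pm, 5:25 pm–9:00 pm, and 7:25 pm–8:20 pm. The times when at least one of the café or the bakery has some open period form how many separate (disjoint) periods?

4

Merge the first list: 11:25 am-12:55 pm, 3:15 pm-6:10 pm, 7:20 pm-8:10 pm, 9:55 pm-10:55 pm.
Merge the second list: 8:45 am-12:20 pm, 2:35 pm-2:50 pm, 5:25 pm-9:00 pm.
A ∪ B = 8:45 am-12:55 pm, 2:35 pm-2:50 pm, 3:15 pm-9:00 pm, 9:55 pm-10:55 pm.
That is 4 disjoint pieces.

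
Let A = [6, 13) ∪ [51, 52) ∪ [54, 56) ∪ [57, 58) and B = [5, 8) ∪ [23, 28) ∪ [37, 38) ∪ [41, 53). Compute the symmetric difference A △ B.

[5, 6) ∪ [8, 13) ∪ [23, 28) ∪ [37, 38) ∪ [41, 51) ∪ [52, 53) ∪ [54, 56) ∪ [57, 58)

A \ B = [8, 13), [54, 56), [57, 58).
B \ A = [5, 6), [23, 28), [37, 38), [41, 51), [52, 53).
Union of the two gives the symmetric difference.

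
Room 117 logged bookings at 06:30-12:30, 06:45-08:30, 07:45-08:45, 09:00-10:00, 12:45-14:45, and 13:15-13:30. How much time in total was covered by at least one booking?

Merged: 06:30–12:30, 12:45–14:45.
Lengths: 6 h + 2 h = 8 h.

8 h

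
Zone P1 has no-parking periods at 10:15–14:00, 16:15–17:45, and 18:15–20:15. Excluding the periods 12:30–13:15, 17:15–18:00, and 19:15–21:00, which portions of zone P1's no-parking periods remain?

10:15-14:00 \ B = 10:15-12:30, 13:15-14:00.
16:15-17:45 \ B = 16:15-17:15.
18:15-20:15 \ B = 18:15-19:15.

10:15-12:30, 13:15-14:00, 16:15-17:15, 18:15-19:15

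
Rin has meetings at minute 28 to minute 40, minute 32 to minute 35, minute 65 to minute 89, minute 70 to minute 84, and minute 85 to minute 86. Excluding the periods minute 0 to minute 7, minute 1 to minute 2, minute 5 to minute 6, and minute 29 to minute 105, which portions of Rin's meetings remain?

First set merges to minute 28 to minute 40, minute 65 to minute 89.
Second set merges to minute 0 to minute 7, minute 29 to minute 105.
minute 28 to minute 40 minus B → minute 28 to minute 29.
minute 65 to minute 89: fully covered by B → removed.

minute 28 to minute 29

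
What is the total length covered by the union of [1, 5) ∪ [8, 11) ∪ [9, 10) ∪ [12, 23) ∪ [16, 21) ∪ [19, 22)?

18

Merged: [1, 5), [8, 11), [12, 23).
Lengths: 4 + 3 + 11 = 18.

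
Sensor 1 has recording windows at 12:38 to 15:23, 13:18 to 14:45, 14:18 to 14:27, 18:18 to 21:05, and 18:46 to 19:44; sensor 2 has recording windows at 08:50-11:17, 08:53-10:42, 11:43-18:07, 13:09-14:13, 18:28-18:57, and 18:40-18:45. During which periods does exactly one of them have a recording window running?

08:50–11:17, 11:43–12:38, 15:23–18:07, 18:18–18:28, 18:57–21:05

A, merged: 12:38–15:23, 18:18–21:05.
B, merged: 08:50–11:17, 11:43–18:07, 18:28–18:57.
A but not B: 18:18–18:28, 18:57–21:05.
B but not A: 08:50–11:17, 11:43–12:38, 15:23–18:07.
Combining gives A △ B.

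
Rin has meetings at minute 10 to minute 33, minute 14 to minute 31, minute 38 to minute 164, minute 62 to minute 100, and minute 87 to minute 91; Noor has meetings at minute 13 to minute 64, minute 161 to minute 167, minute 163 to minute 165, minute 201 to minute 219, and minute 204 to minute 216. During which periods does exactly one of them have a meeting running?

Merge the first list: minute 10 to minute 33, minute 38 to minute 164.
Merge the second list: minute 13 to minute 64, minute 161 to minute 167, minute 201 to minute 219.
A \ B = minute 10 to minute 13, minute 64 to minute 161.
B \ A = minute 33 to minute 38, minute 164 to minute 167, minute 201 to minute 219.
Union of the two gives the symmetric difference.

minute 10 to minute 13, minute 33 to minute 38, minute 64 to minute 161, minute 164 to minute 167, minute 201 to minute 219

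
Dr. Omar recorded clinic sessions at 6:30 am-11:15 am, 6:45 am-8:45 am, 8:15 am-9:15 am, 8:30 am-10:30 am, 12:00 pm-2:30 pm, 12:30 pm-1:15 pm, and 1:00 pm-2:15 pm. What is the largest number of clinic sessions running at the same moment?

At 8:30 am, 4 of the intervals are simultaneously active.
No point has more.

4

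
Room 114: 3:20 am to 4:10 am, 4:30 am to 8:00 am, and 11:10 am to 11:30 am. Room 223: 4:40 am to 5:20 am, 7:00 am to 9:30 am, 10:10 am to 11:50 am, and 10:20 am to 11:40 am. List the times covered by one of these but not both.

Merge the second list: 4:40 am-5:20 am, 7:00 am-9:30 am, 10:10 am-11:50 am.
A \ B = 3:20 am-4:10 am, 4:30 am-4:40 am, 5:20 am-7:00 am.
B \ A = 8:00 am-9:30 am, 10:10 am-11:10 am, 11:30 am-11:50 am.
Union of the two gives the symmetric difference.

3:20 am-4:10 am, 4:30 am-4:40 am, 5:20 am-7:00 am, 8:00 am-9:30 am, 10:10 am-11:10 am, 11:30 am-11:50 am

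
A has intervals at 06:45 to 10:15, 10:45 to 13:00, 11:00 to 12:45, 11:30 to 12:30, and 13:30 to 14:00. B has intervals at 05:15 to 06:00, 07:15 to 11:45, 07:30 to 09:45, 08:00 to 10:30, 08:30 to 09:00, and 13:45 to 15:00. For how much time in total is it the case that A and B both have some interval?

Merge the first list: 06:45–10:15, 10:45–13:00, 13:30–14:00.
Merge the second list: 05:15–06:00, 07:15–11:45, 13:45–15:00.
A ∩ B = 07:15–10:15, 10:45–11:45, 13:45–14:00.
Total: 3 h + 1 h + 15 min = 4 h 15 min.

4 h 15 min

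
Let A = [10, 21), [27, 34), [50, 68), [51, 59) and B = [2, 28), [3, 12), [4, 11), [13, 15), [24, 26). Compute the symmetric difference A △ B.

[2, 10) ∪ [21, 27) ∪ [28, 34) ∪ [50, 68)

Merge the first list: [10, 21), [27, 34), [50, 68).
Merge the second list: [2, 28).
A but not B: [28, 34), [50, 68).
B but not A: [2, 10), [21, 27).
Combining gives A △ B.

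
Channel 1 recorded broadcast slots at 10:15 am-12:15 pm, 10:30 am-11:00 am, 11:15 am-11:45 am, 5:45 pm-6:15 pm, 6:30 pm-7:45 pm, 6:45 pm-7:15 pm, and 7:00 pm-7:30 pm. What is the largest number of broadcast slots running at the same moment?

Sweep endpoints in order; track running count of active intervals.
Peak of 3 reached at 7:00 pm.

3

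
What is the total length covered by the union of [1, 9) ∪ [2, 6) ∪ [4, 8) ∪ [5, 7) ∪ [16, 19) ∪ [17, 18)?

11

Merged: [1, 9), [16, 19).
Lengths: 8 + 3 = 11.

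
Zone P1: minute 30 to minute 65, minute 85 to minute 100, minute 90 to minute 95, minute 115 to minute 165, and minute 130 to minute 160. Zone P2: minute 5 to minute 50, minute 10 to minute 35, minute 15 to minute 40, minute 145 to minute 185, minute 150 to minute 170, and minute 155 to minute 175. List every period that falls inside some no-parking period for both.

A, merged: minute 30 to minute 65, minute 85 to minute 100, minute 115 to minute 165.
B, merged: minute 5 to minute 50, minute 145 to minute 185.
minute 30 to minute 65 ∩ B → minute 30 to minute 50.
minute 85 to minute 100 meets no B interval.
minute 115 to minute 165 ∩ B → minute 145 to minute 165.

minute 30 to minute 50, minute 145 to minute 165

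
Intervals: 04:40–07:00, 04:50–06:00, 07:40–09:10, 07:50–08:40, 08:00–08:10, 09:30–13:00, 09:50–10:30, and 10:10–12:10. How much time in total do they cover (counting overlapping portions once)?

7 h 20 min

Merged: 04:40-07:00, 07:40-09:10, 09:30-13:00.
Lengths: 2 h 20 min + 1 h 30 min + 3 h 30 min = 7 h 20 min.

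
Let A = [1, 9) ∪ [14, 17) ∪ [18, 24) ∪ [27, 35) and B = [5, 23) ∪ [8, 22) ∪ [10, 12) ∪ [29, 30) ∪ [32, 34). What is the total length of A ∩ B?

Second set merges to [5, 23), [29, 30), [32, 34).
A ∩ B = [5, 9), [14, 17), [18, 23), [29, 30), [32, 34).
Total: 4 + 3 + 5 + 1 + 2 = 15.

15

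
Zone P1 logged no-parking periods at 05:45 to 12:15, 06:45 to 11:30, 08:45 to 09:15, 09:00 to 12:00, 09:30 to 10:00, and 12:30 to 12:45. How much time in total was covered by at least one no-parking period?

Merged: 05:45-12:15, 12:30-12:45.
Lengths: 6 h 30 min + 15 min = 6 h 45 min.

6 h 45 min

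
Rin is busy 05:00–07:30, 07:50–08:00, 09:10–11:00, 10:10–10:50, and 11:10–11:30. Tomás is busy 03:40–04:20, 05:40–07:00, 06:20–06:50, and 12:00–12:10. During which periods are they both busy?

05:40–07:00

Merge the first list: 05:00–07:30, 07:50–08:00, 09:10–11:00, 11:10–11:30.
Merge the second list: 03:40–04:20, 05:40–07:00, 12:00–12:10.
05:00–07:30 ∩ B → 05:40–07:00.
07:50–08:00 meets no B interval.
09:10–11:00 meets no B interval.
11:10–11:30 meets no B interval.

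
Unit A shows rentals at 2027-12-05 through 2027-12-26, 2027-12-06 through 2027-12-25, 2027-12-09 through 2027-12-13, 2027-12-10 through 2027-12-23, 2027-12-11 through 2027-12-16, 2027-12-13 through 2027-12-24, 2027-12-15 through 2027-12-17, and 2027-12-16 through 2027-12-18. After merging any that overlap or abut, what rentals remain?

2027-12-06 through 2027-12-25 overlaps/touches 2027-12-05 through 2027-12-26 → extend to 2027-12-05 through 2027-12-26.
2027-12-09 through 2027-12-13 overlaps/touches 2027-12-05 through 2027-12-26 → extend to 2027-12-05 through 2027-12-26.
2027-12-10 through 2027-12-23 overlaps/touches 2027-12-05 through 2027-12-26 → extend to 2027-12-05 through 2027-12-26.
2027-12-11 through 2027-12-16 overlaps/touches 2027-12-05 through 2027-12-26 → extend to 2027-12-05 through 2027-12-26.
2027-12-13 through 2027-12-24 overlaps/touches 2027-12-05 through 2027-12-26 → extend to 2027-12-05 through 2027-12-26.
2027-12-15 through 2027-12-17 overlaps/touches 2027-12-05 through 2027-12-26 → extend to 2027-12-05 through 2027-12-26.
2027-12-16 through 2027-12-18 overlaps/touches 2027-12-05 through 2027-12-26 → extend to 2027-12-05 through 2027-12-26.

2027-12-05 through 2027-12-26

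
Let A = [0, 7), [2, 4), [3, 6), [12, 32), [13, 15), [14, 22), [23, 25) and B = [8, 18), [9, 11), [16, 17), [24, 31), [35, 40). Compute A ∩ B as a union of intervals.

[12, 18) ∪ [24, 31)

A, merged: [0, 7), [12, 32).
B, merged: [8, 18), [24, 31), [35, 40).
[0, 7): no overlap with the second set.
[12, 32) meets the second set on [12, 18), [24, 31).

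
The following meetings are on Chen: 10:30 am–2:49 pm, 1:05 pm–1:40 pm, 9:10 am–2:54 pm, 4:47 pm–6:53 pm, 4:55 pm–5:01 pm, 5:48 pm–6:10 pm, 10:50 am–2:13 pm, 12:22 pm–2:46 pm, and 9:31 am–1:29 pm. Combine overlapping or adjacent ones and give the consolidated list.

Sort by start: 9:10 am-2:54 pm, 9:31 am-1:29 pm, 10:30 am-2:49 pm, 10:50 am-2:13 pm, 12:22 pm-2:46 pm, 1:05 pm-1:40 pm, 4:47 pm-6:53 pm, 4:55 pm-5:01 pm, 5:48 pm-6:10 pm.
9:31 am-1:29 pm overlaps/touches 9:10 am-2:54 pm → extend to 9:10 am-2:54 pm.
10:30 am-2:49 pm overlaps/touches 9:10 am-2:54 pm → extend to 9:10 am-2:54 pm.
10:50 am-2:13 pm overlaps/touches 9:10 am-2:54 pm → extend to 9:10 am-2:54 pm.
12:22 pm-2:46 pm overlaps/touches 9:10 am-2:54 pm → extend to 9:10 am-2:54 pm.
1:05 pm-1:40 pm overlaps/touches 9:10 am-2:54 pm → extend to 9:10 am-2:54 pm.
4:47 pm-6:53 pm is disjoint → start new block.
4:55 pm-5:01 pm overlaps/touches 4:47 pm-6:53 pm → extend to 4:47 pm-6:53 pm.
5:48 pm-6:10 pm overlaps/touches 4:47 pm-6:53 pm → extend to 4:47 pm-6:53 pm.

9:10 am-2:54 pm, 4:47 pm-6:53 pm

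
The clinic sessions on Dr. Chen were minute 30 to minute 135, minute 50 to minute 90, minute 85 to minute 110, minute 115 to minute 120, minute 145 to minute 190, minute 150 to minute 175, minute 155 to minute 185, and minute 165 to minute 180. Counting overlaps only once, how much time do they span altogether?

150 minutes

Merged: minute 30 to minute 135, minute 145 to minute 190.
Lengths: 105 minutes + 45 minutes = 150 minutes.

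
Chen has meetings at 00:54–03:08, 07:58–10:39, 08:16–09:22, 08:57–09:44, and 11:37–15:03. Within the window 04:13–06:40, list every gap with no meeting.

04:13–06:40

The merged coverage is 00:54–03:08, 07:58–10:39, 11:37–15:03.
Uncovered inside 04:13–06:40: 04:13–06:40.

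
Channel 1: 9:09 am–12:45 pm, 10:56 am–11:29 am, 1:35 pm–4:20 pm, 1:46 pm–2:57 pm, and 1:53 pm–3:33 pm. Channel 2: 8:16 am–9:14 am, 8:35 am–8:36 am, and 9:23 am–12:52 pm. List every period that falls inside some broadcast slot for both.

9:09 am–9:14 am, 9:23 am–12:45 pm

First set merges to 9:09 am–12:45 pm, 1:35 pm–4:20 pm.
Second set merges to 8:16 am–9:14 am, 9:23 am–12:52 pm.
9:09 am–12:45 pm overlaps B on 9:09 am–9:14 am, 9:23 am–12:45 pm.
1:35 pm–4:20 pm falls entirely outside B.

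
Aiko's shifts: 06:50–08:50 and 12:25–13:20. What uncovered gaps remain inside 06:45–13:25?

Covered (merged): 06:50–08:50, 12:25–13:20.
Uncovered inside 06:45–13:25: 06:45–06:50, 08:50–12:25, 13:20–13:25.

06:45–06:50, 08:50–12:25, 13:20–13:25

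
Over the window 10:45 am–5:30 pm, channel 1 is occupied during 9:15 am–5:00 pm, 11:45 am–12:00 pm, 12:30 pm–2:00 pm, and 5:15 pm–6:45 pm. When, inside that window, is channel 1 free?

5:00 pm–5:15 pm

After merging, the occupied span is 9:15 am–5:00 pm, 5:15 pm–6:45 pm.
Gaps within 10:45 am–5:30 pm: 5:00 pm–5:15 pm.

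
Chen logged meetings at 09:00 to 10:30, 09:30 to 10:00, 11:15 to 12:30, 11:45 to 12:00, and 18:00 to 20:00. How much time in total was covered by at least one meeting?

Merged: 09:00–10:30, 11:15–12:30, 18:00–20:00.
Lengths: 1 h 30 min + 1 h 15 min + 2 h = 4 h 45 min.

4 h 45 min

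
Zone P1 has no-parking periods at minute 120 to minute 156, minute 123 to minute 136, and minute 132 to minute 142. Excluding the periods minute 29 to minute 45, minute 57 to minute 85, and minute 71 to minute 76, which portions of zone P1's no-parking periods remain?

minute 120 to minute 156

A, merged: minute 120 to minute 156.
B, merged: minute 29 to minute 45, minute 57 to minute 85.
minute 120 to minute 156: nothing removed.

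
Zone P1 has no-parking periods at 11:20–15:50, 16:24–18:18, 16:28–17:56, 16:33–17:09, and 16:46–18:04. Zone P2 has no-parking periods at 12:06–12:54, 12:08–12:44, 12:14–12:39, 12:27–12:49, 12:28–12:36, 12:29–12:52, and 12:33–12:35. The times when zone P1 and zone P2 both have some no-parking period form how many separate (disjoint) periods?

1

First set merges to 11:20-15:50, 16:24-18:18.
Second set merges to 12:06-12:54.
A ∩ B = 12:06-12:54.
That is 1 disjoint piece.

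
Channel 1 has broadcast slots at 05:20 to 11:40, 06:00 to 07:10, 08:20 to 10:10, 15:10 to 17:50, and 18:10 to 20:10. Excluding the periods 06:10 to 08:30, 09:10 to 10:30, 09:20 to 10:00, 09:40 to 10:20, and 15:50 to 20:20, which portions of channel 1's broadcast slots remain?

First set merges to 05:20–11:40, 15:10–17:50, 18:10–20:10.
Second set merges to 06:10–08:30, 09:10–10:30, 15:50–20:20.
05:20–11:40 minus B → 05:20–06:10, 08:30–09:10, 10:30–11:40.
15:10–17:50 minus B → 15:10–15:50.
18:10–20:10: fully covered by B → removed.

05:20–06:10, 08:30–09:10, 10:30–11:40, 15:10–15:50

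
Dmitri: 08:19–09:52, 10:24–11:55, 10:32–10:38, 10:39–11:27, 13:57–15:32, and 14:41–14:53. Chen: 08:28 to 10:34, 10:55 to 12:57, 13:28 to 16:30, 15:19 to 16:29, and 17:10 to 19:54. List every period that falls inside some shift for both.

A, merged: 08:19–09:52, 10:24–11:55, 13:57–15:32.
B, merged: 08:28–10:34, 10:55–12:57, 13:28–16:30, 17:10–19:54.
08:19–09:52 meets the second set on 08:28–09:52.
10:24–11:55 meets the second set on 10:24–10:34, 10:55–11:55.
13:57–15:32 meets the second set on 13:57–15:32.

08:28–09:52, 10:24–10:34, 10:55–11:55, 13:57–15:32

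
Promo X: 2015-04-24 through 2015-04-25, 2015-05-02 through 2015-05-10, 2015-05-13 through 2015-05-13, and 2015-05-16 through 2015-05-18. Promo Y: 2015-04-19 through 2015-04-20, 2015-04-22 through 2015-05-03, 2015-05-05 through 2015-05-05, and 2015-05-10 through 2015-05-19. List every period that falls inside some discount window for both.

2015-04-24 through 2015-04-25, 2015-05-02 through 2015-05-03, 2015-05-05 through 2015-05-05, 2015-05-10 through 2015-05-10, 2015-05-13 through 2015-05-13, 2015-05-16 through 2015-05-18

2015-04-24 through 2015-04-25 ∩ B → 2015-04-24 through 2015-04-25.
2015-05-02 through 2015-05-10 ∩ B → 2015-05-02 through 2015-05-03, 2015-05-05 through 2015-05-05, 2015-05-10 through 2015-05-10.
2015-05-13 through 2015-05-13 ∩ B → 2015-05-13 through 2015-05-13.
2015-05-16 through 2015-05-18 ∩ B → 2015-05-16 through 2015-05-18.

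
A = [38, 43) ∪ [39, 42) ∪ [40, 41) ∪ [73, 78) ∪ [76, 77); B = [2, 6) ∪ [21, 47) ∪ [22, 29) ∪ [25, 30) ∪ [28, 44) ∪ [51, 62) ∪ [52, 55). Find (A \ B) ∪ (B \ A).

A, merged: [38, 43), [73, 78).
B, merged: [2, 6), [21, 47), [51, 62).
A but not B: [73, 78).
B but not A: [2, 6), [21, 38), [43, 47), [51, 62).
Combining gives A △ B.

[2, 6) ∪ [21, 38) ∪ [43, 47) ∪ [51, 62) ∪ [73, 78)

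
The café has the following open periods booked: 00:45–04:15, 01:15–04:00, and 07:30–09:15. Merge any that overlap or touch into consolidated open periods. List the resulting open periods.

01:15–04:00 overlaps/touches 00:45–04:15 → extend to 00:45–04:15.
07:30–09:15 is disjoint → start new block.

00:45–04:15, 07:30–09:15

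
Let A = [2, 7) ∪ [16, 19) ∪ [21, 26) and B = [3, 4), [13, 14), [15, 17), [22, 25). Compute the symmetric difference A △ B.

[2, 3) ∪ [4, 7) ∪ [13, 14) ∪ [15, 16) ∪ [17, 19) ∪ [21, 22) ∪ [25, 26)

A but not B: [2, 3), [4, 7), [17, 19), [21, 22), [25, 26).
B but not A: [13, 14), [15, 16).
Combining gives A △ B.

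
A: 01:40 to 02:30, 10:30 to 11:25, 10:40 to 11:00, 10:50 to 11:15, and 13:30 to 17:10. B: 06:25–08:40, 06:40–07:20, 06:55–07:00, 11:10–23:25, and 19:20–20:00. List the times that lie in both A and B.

11:10–11:25, 13:30–17:10

Merge the first list: 01:40–02:30, 10:30–11:25, 13:30–17:10.
Merge the second list: 06:25–08:40, 11:10–23:25.
01:40–02:30 falls entirely outside B.
10:30–11:25 overlaps B on 11:10–11:25.
13:30–17:10 overlaps B on 13:30–17:10.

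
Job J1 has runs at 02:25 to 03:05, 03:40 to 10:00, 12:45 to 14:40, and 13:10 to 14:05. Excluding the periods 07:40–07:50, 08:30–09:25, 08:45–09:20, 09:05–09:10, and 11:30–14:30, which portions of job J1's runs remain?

02:25–03:05, 03:40–07:40, 07:50–08:30, 09:25–10:00, 14:30–14:40

Merge the first list: 02:25–03:05, 03:40–10:00, 12:45–14:40.
Merge the second list: 07:40–07:50, 08:30–09:25, 11:30–14:30.
02:25–03:05: nothing removed.
03:40–10:00 \ B = 03:40–07:40, 07:50–08:30, 09:25–10:00.
12:45–14:40 \ B = 14:30–14:40.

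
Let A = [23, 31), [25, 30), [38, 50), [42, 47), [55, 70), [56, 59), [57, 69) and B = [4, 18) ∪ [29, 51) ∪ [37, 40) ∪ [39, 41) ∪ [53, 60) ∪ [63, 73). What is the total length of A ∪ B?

62

A, merged: [23, 31), [38, 50), [55, 70).
B, merged: [4, 18), [29, 51), [53, 60), [63, 73).
A ∪ B = [4, 18), [23, 51), [53, 73).
Total: 14 + 28 + 20 = 62.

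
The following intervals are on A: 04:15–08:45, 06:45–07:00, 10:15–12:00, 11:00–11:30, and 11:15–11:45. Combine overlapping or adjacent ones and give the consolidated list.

04:15-08:45, 10:15-12:00

06:45-07:00 overlaps/touches 04:15-08:45 → extend to 04:15-08:45.
10:15-12:00 is disjoint → start new block.
11:00-11:30 overlaps/touches 10:15-12:00 → extend to 10:15-12:00.
11:15-11:45 overlaps/touches 10:15-12:00 → extend to 10:15-12:00.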